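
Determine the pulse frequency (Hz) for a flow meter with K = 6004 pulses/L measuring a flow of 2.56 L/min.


Frequency = K * Q / 60 (converting L/min to L/s).
f = 6004 * 2.56 / 60
f = 15370.24 / 60
f = 256.17 Hz

256.17 Hz


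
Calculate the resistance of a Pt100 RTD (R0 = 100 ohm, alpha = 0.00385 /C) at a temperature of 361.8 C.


The RTD equation: Rt = R0 * (1 + alpha * T).
Rt = 100 * (1 + 0.00385 * 361.8)
Rt = 100 * (1 + 1.39293)
Rt = 100 * 2.39293
Rt = 239.293 ohm

239.293 ohm


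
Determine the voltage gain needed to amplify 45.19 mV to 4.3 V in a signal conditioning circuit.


Gain = Vout / Vin (converting to same units).
G = 4.3 V / 45.19 mV
G = 4300.0 mV / 45.19 mV
G = 95.15

95.15


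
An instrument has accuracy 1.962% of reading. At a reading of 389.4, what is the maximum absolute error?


Absolute error = (accuracy% / 100) * reading.
Error = (1.962 / 100) * 389.4
Error = 0.01962 * 389.4
Error = 7.64

7.64


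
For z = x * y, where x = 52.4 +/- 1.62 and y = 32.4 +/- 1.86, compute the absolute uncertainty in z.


For a product z = x*y, the relative uncertainty is:
uz/z = sqrt((ux/x)^2 + (uy/y)^2)
Relative uncertainties: ux/x = 1.62/52.4 = 0.030916
uy/y = 1.86/32.4 = 0.057407
z = 52.4 * 32.4 = 1697.8
uz = 1697.8 * sqrt(0.030916^2 + 0.057407^2) = 110.699

110.699


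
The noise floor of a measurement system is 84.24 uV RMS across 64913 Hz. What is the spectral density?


Noise spectral density = Vrms / sqrt(BW).
NSD = 84.24 / sqrt(64913)
NSD = 84.24 / 254.7803
NSD = 0.3306 uV/sqrt(Hz)

0.3306 uV/sqrt(Hz)


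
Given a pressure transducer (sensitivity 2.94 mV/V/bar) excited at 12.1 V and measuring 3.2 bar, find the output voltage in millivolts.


Output = sensitivity * Vex * P.
Vout = 2.94 * 12.1 * 3.2
Vout = 35.574 * 3.2
Vout = 113.84 mV

113.84 mV


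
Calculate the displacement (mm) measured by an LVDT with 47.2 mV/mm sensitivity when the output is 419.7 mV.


Displacement = Vout / sensitivity.
d = 419.7 / 47.2
d = 8.892 mm

8.892 mm


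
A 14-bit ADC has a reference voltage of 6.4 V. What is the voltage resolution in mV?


The resolution (LSB) of an ADC is Vref / 2^n.
LSB = 6.4 / 2^14
LSB = 6.4 / 16384
LSB = 0.00039063 V = 0.390625 mV

0.390625 mV


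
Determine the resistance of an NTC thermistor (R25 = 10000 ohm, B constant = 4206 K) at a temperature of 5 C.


NTC thermistor equation: Rt = R25 * exp(B * (1/T - 1/T25)).
T in Kelvin: 278.15 K, T25 = 298.15 K
1/T - 1/T25 = 1/278.15 - 1/298.15 = 0.00024117
B * (1/T - 1/T25) = 4206 * 0.00024117 = 1.0143
Rt = 10000 * exp(1.0143) = 27575.5 ohm

27575.5 ohm


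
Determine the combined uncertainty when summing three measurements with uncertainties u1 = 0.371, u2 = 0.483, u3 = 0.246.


For a sum of independent quantities, uc = sqrt(u1^2 + u2^2 + u3^2).
uc = sqrt(0.371^2 + 0.483^2 + 0.246^2)
uc = sqrt(0.137641 + 0.233289 + 0.060516)
uc = 0.6568

0.6568


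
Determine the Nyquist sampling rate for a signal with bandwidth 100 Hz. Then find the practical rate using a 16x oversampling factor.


By Nyquist theorem, fs_min = 2 * fmax.
fs_min = 2 * 100 = 200 Hz
Practical rate = 16 * fs_min = 16 * 200 = 3200 Hz

fs_min = 200 Hz, fs_practical = 3200 Hz


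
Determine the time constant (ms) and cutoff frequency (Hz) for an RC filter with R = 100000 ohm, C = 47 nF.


Time constant: tau = R * C.
tau = 100000 * 4.70e-08 = 0.0047 s
tau = 4.7 ms
Cutoff frequency: fc = 1 / (2*pi*R*C).
fc = 1 / (2*pi*0.0047) = 33.86 Hz

tau = 4.7 ms, fc = 33.86 Hz


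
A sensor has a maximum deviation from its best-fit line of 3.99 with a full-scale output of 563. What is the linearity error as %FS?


Linearity error = (max deviation / full scale) * 100%.
Linearity = (3.99 / 563) * 100
Linearity = 0.709 %FS

0.709 %FS


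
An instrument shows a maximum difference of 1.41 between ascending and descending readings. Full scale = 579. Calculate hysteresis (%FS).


Hysteresis = (max difference / full scale) * 100%.
H = (1.41 / 579) * 100
H = 0.244 %FS

0.244 %FS


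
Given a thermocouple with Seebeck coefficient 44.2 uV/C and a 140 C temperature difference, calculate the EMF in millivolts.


The thermocouple output V = sensitivity * dT.
V = 44.2 uV/C * 140 C
V = 6188.0 uV
V = 6.188 mV

6.188 mV


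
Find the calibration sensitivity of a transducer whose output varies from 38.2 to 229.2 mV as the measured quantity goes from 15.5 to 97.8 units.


Sensitivity = (y2 - y1) / (x2 - x1).
S = (229.2 - 38.2) / (97.8 - 15.5)
S = 191.0 / 82.3
S = 2.3208 mV/unit

2.3208 mV/unit


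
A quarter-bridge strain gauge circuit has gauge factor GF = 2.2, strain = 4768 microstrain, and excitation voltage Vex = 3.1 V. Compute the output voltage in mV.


Quarter bridge output: Vout = (GF * epsilon * Vex) / 4.
Vout = (2.2 * 4768e-6 * 3.1) / 4
Vout = 0.03251776 / 4 V
Vout = 0.00812944 V = 8.1294 mV

8.1294 mV


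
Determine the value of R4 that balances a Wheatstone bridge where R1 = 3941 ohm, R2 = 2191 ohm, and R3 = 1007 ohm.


At balance: R1*R4 = R2*R3, so R4 = R2*R3/R1.
R4 = 2191 * 1007 / 3941
R4 = 2206337 / 3941
R4 = 559.84 ohm

559.84 ohm


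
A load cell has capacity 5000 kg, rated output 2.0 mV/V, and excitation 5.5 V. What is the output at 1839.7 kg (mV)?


Vout = rated_output * Vex * (load / capacity).
Vout = 2.0 * 5.5 * (1839.7 / 5000)
Vout = 2.0 * 5.5 * 0.36794
Vout = 4.047 mV

4.047 mV


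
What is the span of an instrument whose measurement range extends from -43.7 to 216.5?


Span = upper range - lower range.
Span = 216.5 - (-43.7)
Span = 260.2

260.2


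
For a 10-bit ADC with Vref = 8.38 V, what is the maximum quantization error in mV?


The maximum quantization error is +/- LSB/2.
LSB = Vref / 2^n = 8.38 / 1024 = 0.00818359 V
Max error = LSB / 2 = 0.00818359 / 2 = 0.0040918 V
Max error = 4.0918 mV

4.0918 mV


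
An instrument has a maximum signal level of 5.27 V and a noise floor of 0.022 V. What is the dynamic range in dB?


Dynamic range = 20 * log10(Vmax / Vnoise).
DR = 20 * log10(5.27 / 0.022)
DR = 20 * log10(239.55)
DR = 47.59 dB

47.59 dB


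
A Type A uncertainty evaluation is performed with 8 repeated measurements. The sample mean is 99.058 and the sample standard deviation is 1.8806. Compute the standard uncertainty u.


The standard uncertainty for Type A evaluation is u = s / sqrt(n).
u = 1.8806 / sqrt(8)
u = 1.8806 / 2.8284
u = 0.6649

0.6649


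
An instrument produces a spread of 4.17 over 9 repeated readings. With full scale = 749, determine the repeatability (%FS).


Repeatability = (spread / full scale) * 100%.
R = (4.17 / 749) * 100
R = 0.557 %FS

0.557 %FS


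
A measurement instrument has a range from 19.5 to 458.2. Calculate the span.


Span = upper range - lower range.
Span = 458.2 - (19.5)
Span = 438.7

438.7


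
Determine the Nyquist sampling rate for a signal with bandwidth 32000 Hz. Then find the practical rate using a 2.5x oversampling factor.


By Nyquist theorem, fs_min = 2 * fmax.
fs_min = 2 * 32000 = 64000 Hz
Practical rate = 2.5 * fs_min = 2.5 * 64000 = 160000 Hz

fs_min = 64000 Hz, fs_practical = 160000 Hz


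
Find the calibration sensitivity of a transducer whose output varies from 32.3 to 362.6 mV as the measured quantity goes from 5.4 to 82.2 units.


Sensitivity = (y2 - y1) / (x2 - x1).
S = (362.6 - 32.3) / (82.2 - 5.4)
S = 330.3 / 76.8
S = 4.3008 mV/unit

4.3008 mV/unit


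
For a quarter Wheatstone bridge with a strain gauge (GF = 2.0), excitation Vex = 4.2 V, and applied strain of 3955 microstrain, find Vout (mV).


Quarter bridge output: Vout = (GF * epsilon * Vex) / 4.
Vout = (2.0 * 3955e-6 * 4.2) / 4
Vout = 0.033222 / 4 V
Vout = 0.0083055 V = 8.3055 mV

8.3055 mV


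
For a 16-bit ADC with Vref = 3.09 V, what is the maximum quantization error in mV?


The maximum quantization error is +/- LSB/2.
LSB = Vref / 2^n = 3.09 / 65536 = 4.715e-05 V
Max error = LSB / 2 = 4.715e-05 / 2 = 2.357e-05 V
Max error = 0.0236 mV

0.0236 mV


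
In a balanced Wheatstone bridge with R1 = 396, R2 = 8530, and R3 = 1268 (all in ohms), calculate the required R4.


At balance: R1*R4 = R2*R3, so R4 = R2*R3/R1.
R4 = 8530 * 1268 / 396
R4 = 10816040 / 396
R4 = 27313.23 ohm

27313.23 ohm


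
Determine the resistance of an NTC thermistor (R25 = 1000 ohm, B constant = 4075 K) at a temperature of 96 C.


NTC thermistor equation: Rt = R25 * exp(B * (1/T - 1/T25)).
T in Kelvin: 369.15 K, T25 = 298.15 K
1/T - 1/T25 = 1/369.15 - 1/298.15 = -0.00064509
B * (1/T - 1/T25) = 4075 * -0.00064509 = -2.6287
Rt = 1000 * exp(-2.6287) = 72.2 ohm

72.2 ohm


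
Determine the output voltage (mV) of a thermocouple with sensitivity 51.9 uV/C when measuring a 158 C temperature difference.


The thermocouple output V = sensitivity * dT.
V = 51.9 uV/C * 158 C
V = 8200.2 uV
V = 8.2 mV

8.2 mV


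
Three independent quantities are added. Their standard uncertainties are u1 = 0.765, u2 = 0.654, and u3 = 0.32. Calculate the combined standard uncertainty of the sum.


For a sum of independent quantities, uc = sqrt(u1^2 + u2^2 + u3^2).
uc = sqrt(0.765^2 + 0.654^2 + 0.32^2)
uc = sqrt(0.585225 + 0.427716 + 0.1024)
uc = 1.0561

1.0561


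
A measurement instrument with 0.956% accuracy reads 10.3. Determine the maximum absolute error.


Absolute error = (accuracy% / 100) * reading.
Error = (0.956 / 100) * 10.3
Error = 0.00956 * 10.3
Error = 0.0985

0.0985


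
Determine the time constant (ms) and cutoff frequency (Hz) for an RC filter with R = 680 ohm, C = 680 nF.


Time constant: tau = R * C.
tau = 680 * 6.80e-07 = 0.0004624 s
tau = 0.4624 ms
Cutoff frequency: fc = 1 / (2*pi*R*C).
fc = 1 / (2*pi*0.0004624) = 344.19 Hz

tau = 0.4624 ms, fc = 344.19 Hz


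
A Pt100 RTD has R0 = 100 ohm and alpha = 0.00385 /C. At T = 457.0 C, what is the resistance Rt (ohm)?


The RTD equation: Rt = R0 * (1 + alpha * T).
Rt = 100 * (1 + 0.00385 * 457.0)
Rt = 100 * (1 + 1.75945)
Rt = 100 * 2.75945
Rt = 275.945 ohm

275.945 ohm


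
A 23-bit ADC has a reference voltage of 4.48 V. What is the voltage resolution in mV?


The resolution (LSB) of an ADC is Vref / 2^n.
LSB = 4.48 / 2^23
LSB = 4.48 / 8388608
LSB = 5.3e-07 V = 0.00053406 mV

0.00053406 mV


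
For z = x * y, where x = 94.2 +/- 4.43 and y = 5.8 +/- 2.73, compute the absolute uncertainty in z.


For a product z = x*y, the relative uncertainty is:
uz/z = sqrt((ux/x)^2 + (uy/y)^2)
Relative uncertainties: ux/x = 4.43/94.2 = 0.047028
uy/y = 2.73/5.8 = 0.47069
z = 94.2 * 5.8 = 546.4
uz = 546.4 * sqrt(0.047028^2 + 0.47069^2) = 258.446

258.446


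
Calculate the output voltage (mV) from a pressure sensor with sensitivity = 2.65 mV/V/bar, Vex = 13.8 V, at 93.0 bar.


Output = sensitivity * Vex * P.
Vout = 2.65 * 13.8 * 93.0
Vout = 36.57 * 93.0
Vout = 3401.01 mV

3401.01 mV


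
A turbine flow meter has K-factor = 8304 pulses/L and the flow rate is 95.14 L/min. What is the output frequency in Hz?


Frequency = K * Q / 60 (converting L/min to L/s).
f = 8304 * 95.14 / 60
f = 790042.56 / 60
f = 13167.38 Hz

13167.38 Hz


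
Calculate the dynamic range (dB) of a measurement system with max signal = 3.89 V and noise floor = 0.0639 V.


Dynamic range = 20 * log10(Vmax / Vnoise).
DR = 20 * log10(3.89 / 0.0639)
DR = 20 * log10(60.88)
DR = 35.69 dB

35.69 dB


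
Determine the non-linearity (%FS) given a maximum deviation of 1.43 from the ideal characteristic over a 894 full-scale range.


Linearity error = (max deviation / full scale) * 100%.
Linearity = (1.43 / 894) * 100
Linearity = 0.16 %FS

0.16 %FS


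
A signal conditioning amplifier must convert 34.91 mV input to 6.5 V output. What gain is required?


Gain = Vout / Vin (converting to same units).
G = 6.5 V / 34.91 mV
G = 6500.0 mV / 34.91 mV
G = 186.19

186.19


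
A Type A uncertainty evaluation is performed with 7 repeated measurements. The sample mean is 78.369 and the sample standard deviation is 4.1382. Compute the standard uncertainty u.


The standard uncertainty for Type A evaluation is u = s / sqrt(n).
u = 4.1382 / sqrt(7)
u = 4.1382 / 2.6458
u = 1.5641

1.5641


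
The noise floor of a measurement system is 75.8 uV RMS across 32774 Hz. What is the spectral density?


Noise spectral density = Vrms / sqrt(BW).
NSD = 75.8 / sqrt(32774)
NSD = 75.8 / 181.0359
NSD = 0.4187 uV/sqrt(Hz)

0.4187 uV/sqrt(Hz)


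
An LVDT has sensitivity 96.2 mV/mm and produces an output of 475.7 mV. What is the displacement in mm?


Displacement = Vout / sensitivity.
d = 475.7 / 96.2
d = 4.945 mm

4.945 mm


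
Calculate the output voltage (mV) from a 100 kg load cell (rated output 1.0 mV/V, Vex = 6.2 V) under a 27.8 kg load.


Vout = rated_output * Vex * (load / capacity).
Vout = 1.0 * 6.2 * (27.8 / 100)
Vout = 1.0 * 6.2 * 0.278
Vout = 1.724 mV

1.724 mV


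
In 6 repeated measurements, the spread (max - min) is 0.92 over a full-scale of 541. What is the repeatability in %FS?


Repeatability = (spread / full scale) * 100%.
R = (0.92 / 541) * 100
R = 0.17 %FS

0.17 %FS


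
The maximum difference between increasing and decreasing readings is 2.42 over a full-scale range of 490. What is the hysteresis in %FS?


Hysteresis = (max difference / full scale) * 100%.
H = (2.42 / 490) * 100
H = 0.494 %FS

0.494 %FS


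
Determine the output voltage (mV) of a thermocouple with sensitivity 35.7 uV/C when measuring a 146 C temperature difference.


The thermocouple output V = sensitivity * dT.
V = 35.7 uV/C * 146 C
V = 5212.2 uV
V = 5.212 mV

5.212 mV


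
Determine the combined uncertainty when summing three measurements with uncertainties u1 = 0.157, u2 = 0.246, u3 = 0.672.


For a sum of independent quantities, uc = sqrt(u1^2 + u2^2 + u3^2).
uc = sqrt(0.157^2 + 0.246^2 + 0.672^2)
uc = sqrt(0.024649 + 0.060516 + 0.451584)
uc = 0.7326

0.7326


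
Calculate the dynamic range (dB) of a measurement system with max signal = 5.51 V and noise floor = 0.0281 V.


Dynamic range = 20 * log10(Vmax / Vnoise).
DR = 20 * log10(5.51 / 0.0281)
DR = 20 * log10(196.09)
DR = 45.85 dB

45.85 dB


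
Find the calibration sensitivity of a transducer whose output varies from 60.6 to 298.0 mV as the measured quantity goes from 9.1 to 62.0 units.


Sensitivity = (y2 - y1) / (x2 - x1).
S = (298.0 - 60.6) / (62.0 - 9.1)
S = 237.4 / 52.9
S = 4.4877 mV/unit

4.4877 mV/unit


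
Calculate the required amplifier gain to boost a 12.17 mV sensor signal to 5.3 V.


Gain = Vout / Vin (converting to same units).
G = 5.3 V / 12.17 mV
G = 5300.0 mV / 12.17 mV
G = 435.5

435.5


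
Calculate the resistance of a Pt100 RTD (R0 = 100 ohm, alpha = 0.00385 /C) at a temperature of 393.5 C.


The RTD equation: Rt = R0 * (1 + alpha * T).
Rt = 100 * (1 + 0.00385 * 393.5)
Rt = 100 * (1 + 1.514975)
Rt = 100 * 2.514975
Rt = 251.497 ohm

251.497 ohm


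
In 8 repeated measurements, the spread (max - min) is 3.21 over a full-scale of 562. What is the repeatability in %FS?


Repeatability = (spread / full scale) * 100%.
R = (3.21 / 562) * 100
R = 0.571 %FS

0.571 %FS


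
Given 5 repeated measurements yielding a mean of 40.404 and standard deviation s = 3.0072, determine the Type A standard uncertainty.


The standard uncertainty for Type A evaluation is u = s / sqrt(n).
u = 3.0072 / sqrt(5)
u = 3.0072 / 2.2361
u = 1.3449

1.3449


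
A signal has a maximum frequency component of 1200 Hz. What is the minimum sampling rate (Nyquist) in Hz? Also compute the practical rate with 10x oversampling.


By Nyquist theorem, fs_min = 2 * fmax.
fs_min = 2 * 1200 = 2400 Hz
Practical rate = 10 * fs_min = 10 * 2400 = 24000 Hz

fs_min = 2400 Hz, fs_practical = 24000 Hz


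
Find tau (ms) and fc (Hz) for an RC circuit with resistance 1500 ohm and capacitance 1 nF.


Time constant: tau = R * C.
tau = 1500 * 1.00e-09 = 1.5e-06 s
tau = 0.0015 ms
Cutoff frequency: fc = 1 / (2*pi*R*C).
fc = 1 / (2*pi*1.5e-06) = 106103.3 Hz

tau = 0.0015 ms, fc = 106103.3 Hz


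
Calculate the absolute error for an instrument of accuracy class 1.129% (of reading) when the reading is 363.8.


Absolute error = (accuracy% / 100) * reading.
Error = (1.129 / 100) * 363.8
Error = 0.01129 * 363.8
Error = 4.1073

4.1073


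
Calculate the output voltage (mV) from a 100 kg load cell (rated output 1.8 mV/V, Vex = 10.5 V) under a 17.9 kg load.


Vout = rated_output * Vex * (load / capacity).
Vout = 1.8 * 10.5 * (17.9 / 100)
Vout = 1.8 * 10.5 * 0.179
Vout = 3.383 mV

3.383 mV


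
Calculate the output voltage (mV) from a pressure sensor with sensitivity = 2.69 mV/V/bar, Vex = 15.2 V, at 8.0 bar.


Output = sensitivity * Vex * P.
Vout = 2.69 * 15.2 * 8.0
Vout = 40.888 * 8.0
Vout = 327.1 mV

327.1 mV


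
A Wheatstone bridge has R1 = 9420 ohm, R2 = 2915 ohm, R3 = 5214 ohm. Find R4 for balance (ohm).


At balance: R1*R4 = R2*R3, so R4 = R2*R3/R1.
R4 = 2915 * 5214 / 9420
R4 = 15198810 / 9420
R4 = 1613.46 ohm

1613.46 ohm


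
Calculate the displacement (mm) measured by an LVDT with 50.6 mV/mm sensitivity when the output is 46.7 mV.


Displacement = Vout / sensitivity.
d = 46.7 / 50.6
d = 0.923 mm

0.923 mm


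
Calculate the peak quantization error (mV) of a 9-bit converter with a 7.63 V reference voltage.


The maximum quantization error is +/- LSB/2.
LSB = Vref / 2^n = 7.63 / 512 = 0.01490234 V
Max error = LSB / 2 = 0.01490234 / 2 = 0.00745117 V
Max error = 7.4512 mV

7.4512 mV


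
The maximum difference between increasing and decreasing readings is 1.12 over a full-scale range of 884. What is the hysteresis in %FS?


Hysteresis = (max difference / full scale) * 100%.
H = (1.12 / 884) * 100
H = 0.127 %FS

0.127 %FS


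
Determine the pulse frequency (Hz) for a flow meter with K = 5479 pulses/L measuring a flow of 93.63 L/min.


Frequency = K * Q / 60 (converting L/min to L/s).
f = 5479 * 93.63 / 60
f = 512998.77 / 60
f = 8549.98 Hz

8549.98 Hz


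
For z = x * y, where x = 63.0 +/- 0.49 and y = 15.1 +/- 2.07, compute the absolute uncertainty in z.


For a product z = x*y, the relative uncertainty is:
uz/z = sqrt((ux/x)^2 + (uy/y)^2)
Relative uncertainties: ux/x = 0.49/63.0 = 0.007778
uy/y = 2.07/15.1 = 0.137086
z = 63.0 * 15.1 = 951.3
uz = 951.3 * sqrt(0.007778^2 + 0.137086^2) = 130.62

130.62


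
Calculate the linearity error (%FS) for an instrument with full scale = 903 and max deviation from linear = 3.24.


Linearity error = (max deviation / full scale) * 100%.
Linearity = (3.24 / 903) * 100
Linearity = 0.359 %FS

0.359 %FS


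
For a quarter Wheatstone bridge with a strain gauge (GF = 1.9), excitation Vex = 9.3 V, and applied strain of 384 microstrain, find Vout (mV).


Quarter bridge output: Vout = (GF * epsilon * Vex) / 4.
Vout = (1.9 * 384e-6 * 9.3) / 4
Vout = 0.00678528 / 4 V
Vout = 0.00169632 V = 1.6963 mV

1.6963 mV


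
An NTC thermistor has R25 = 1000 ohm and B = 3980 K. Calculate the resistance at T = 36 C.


NTC thermistor equation: Rt = R25 * exp(B * (1/T - 1/T25)).
T in Kelvin: 309.15 K, T25 = 298.15 K
1/T - 1/T25 = 1/309.15 - 1/298.15 = -0.00011934
B * (1/T - 1/T25) = 3980 * -0.00011934 = -0.475
Rt = 1000 * exp(-0.475) = 621.9 ohm

621.9 ohm


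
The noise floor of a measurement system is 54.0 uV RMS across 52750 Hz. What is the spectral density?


Noise spectral density = Vrms / sqrt(BW).
NSD = 54.0 / sqrt(52750)
NSD = 54.0 / 229.6737
NSD = 0.2351 uV/sqrt(Hz)

0.2351 uV/sqrt(Hz)


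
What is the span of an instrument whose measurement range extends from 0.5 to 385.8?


Span = upper range - lower range.
Span = 385.8 - (0.5)
Span = 385.3

385.3


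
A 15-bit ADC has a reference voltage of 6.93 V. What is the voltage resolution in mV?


The resolution (LSB) of an ADC is Vref / 2^n.
LSB = 6.93 / 2^15
LSB = 6.93 / 32768
LSB = 0.00021149 V = 0.21148682 mV

0.21148682 mV


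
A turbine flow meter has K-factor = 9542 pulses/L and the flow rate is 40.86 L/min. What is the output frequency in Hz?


Frequency = K * Q / 60 (converting L/min to L/s).
f = 9542 * 40.86 / 60
f = 389886.12 / 60
f = 6498.1 Hz

6498.1 Hz


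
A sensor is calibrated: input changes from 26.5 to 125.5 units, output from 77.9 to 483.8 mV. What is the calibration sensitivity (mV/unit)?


Sensitivity = (y2 - y1) / (x2 - x1).
S = (483.8 - 77.9) / (125.5 - 26.5)
S = 405.9 / 99.0
S = 4.1 mV/unit

4.1 mV/unit


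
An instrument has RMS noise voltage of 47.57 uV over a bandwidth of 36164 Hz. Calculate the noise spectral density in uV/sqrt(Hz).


Noise spectral density = Vrms / sqrt(BW).
NSD = 47.57 / sqrt(36164)
NSD = 47.57 / 190.1683
NSD = 0.2501 uV/sqrt(Hz)

0.2501 uV/sqrt(Hz)


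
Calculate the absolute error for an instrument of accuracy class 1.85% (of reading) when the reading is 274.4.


Absolute error = (accuracy% / 100) * reading.
Error = (1.85 / 100) * 274.4
Error = 0.0185 * 274.4
Error = 5.0764

5.0764


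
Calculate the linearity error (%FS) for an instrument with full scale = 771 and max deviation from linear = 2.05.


Linearity error = (max deviation / full scale) * 100%.
Linearity = (2.05 / 771) * 100
Linearity = 0.266 %FS

0.266 %FS


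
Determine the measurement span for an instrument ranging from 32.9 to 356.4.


Span = upper range - lower range.
Span = 356.4 - (32.9)
Span = 323.5

323.5


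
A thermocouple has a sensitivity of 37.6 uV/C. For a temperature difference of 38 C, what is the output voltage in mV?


The thermocouple output V = sensitivity * dT.
V = 37.6 uV/C * 38 C
V = 1428.8 uV
V = 1.429 mV

1.429 mV


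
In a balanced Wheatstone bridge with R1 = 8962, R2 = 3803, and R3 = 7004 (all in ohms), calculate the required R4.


At balance: R1*R4 = R2*R3, so R4 = R2*R3/R1.
R4 = 3803 * 7004 / 8962
R4 = 26636212 / 8962
R4 = 2972.13 ohm

2972.13 ohm


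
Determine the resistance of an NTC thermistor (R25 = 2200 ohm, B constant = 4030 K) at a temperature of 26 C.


NTC thermistor equation: Rt = R25 * exp(B * (1/T - 1/T25)).
T in Kelvin: 299.15 K, T25 = 298.15 K
1/T - 1/T25 = 1/299.15 - 1/298.15 = -1.121e-05
B * (1/T - 1/T25) = 4030 * -1.121e-05 = -0.0452
Rt = 2200 * exp(-0.0452) = 2102.8 ohm

2102.8 ohm


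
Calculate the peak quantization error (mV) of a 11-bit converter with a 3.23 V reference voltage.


The maximum quantization error is +/- LSB/2.
LSB = Vref / 2^n = 3.23 / 2048 = 0.00157715 V
Max error = LSB / 2 = 0.00157715 / 2 = 0.00078857 V
Max error = 0.7886 mV

0.7886 mV


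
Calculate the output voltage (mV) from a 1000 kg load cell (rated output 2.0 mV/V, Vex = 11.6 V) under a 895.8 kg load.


Vout = rated_output * Vex * (load / capacity).
Vout = 2.0 * 11.6 * (895.8 / 1000)
Vout = 2.0 * 11.6 * 0.8958
Vout = 20.783 mV

20.783 mV


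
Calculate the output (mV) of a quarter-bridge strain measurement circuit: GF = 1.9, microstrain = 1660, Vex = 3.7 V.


Quarter bridge output: Vout = (GF * epsilon * Vex) / 4.
Vout = (1.9 * 1660e-6 * 3.7) / 4
Vout = 0.0116698 / 4 V
Vout = 0.00291745 V = 2.9174 mV

2.9174 mV


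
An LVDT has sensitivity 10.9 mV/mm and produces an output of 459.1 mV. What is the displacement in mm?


Displacement = Vout / sensitivity.
d = 459.1 / 10.9
d = 42.119 mm

42.119 mm


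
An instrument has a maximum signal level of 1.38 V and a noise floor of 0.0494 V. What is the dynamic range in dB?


Dynamic range = 20 * log10(Vmax / Vnoise).
DR = 20 * log10(1.38 / 0.0494)
DR = 20 * log10(27.94)
DR = 28.92 dB

28.92 dB


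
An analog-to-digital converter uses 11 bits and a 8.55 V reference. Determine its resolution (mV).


The resolution (LSB) of an ADC is Vref / 2^n.
LSB = 8.55 / 2^11
LSB = 8.55 / 2048
LSB = 0.0041748 V = 4.17480469 mV

4.17480469 mV


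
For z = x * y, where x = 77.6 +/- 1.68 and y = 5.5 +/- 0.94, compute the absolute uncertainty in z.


For a product z = x*y, the relative uncertainty is:
uz/z = sqrt((ux/x)^2 + (uy/y)^2)
Relative uncertainties: ux/x = 1.68/77.6 = 0.021649
uy/y = 0.94/5.5 = 0.170909
z = 77.6 * 5.5 = 426.8
uz = 426.8 * sqrt(0.021649^2 + 0.170909^2) = 73.527

73.527


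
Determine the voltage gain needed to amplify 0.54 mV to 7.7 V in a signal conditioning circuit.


Gain = Vout / Vin (converting to same units).
G = 7.7 V / 0.54 mV
G = 7700.0 mV / 0.54 mV
G = 14259.26

14259.26


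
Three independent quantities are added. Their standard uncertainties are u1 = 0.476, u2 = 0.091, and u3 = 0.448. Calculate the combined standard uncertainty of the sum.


For a sum of independent quantities, uc = sqrt(u1^2 + u2^2 + u3^2).
uc = sqrt(0.476^2 + 0.091^2 + 0.448^2)
uc = sqrt(0.226576 + 0.008281 + 0.200704)
uc = 0.66

0.66


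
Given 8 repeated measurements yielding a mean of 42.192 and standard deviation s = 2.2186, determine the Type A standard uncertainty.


The standard uncertainty for Type A evaluation is u = s / sqrt(n).
u = 2.2186 / sqrt(8)
u = 2.2186 / 2.8284
u = 0.7844

0.7844


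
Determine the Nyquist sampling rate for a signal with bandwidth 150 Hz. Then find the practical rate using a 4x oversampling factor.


By Nyquist theorem, fs_min = 2 * fmax.
fs_min = 2 * 150 = 300 Hz
Practical rate = 4 * fs_min = 4 * 300 = 1200 Hz

fs_min = 300 Hz, fs_practical = 1200 Hz


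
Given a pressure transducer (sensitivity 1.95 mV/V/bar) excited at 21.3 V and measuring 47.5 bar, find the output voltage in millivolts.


Output = sensitivity * Vex * P.
Vout = 1.95 * 21.3 * 47.5
Vout = 41.535 * 47.5
Vout = 1972.91 mV

1972.91 mV


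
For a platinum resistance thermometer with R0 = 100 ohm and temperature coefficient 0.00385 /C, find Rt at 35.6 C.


The RTD equation: Rt = R0 * (1 + alpha * T).
Rt = 100 * (1 + 0.00385 * 35.6)
Rt = 100 * (1 + 0.13706)
Rt = 100 * 1.13706
Rt = 113.706 ohm

113.706 ohm


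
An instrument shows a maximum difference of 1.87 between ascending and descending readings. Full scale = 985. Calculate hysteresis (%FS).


Hysteresis = (max difference / full scale) * 100%.
H = (1.87 / 985) * 100
H = 0.19 %FS

0.19 %FS


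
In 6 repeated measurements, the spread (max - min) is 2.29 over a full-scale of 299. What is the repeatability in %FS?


Repeatability = (spread / full scale) * 100%.
R = (2.29 / 299) * 100
R = 0.766 %FS

0.766 %FS


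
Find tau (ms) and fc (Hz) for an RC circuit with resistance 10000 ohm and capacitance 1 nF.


Time constant: tau = R * C.
tau = 10000 * 1.00e-09 = 1e-05 s
tau = 0.01 ms
Cutoff frequency: fc = 1 / (2*pi*R*C).
fc = 1 / (2*pi*1e-05) = 15915.49 Hz

tau = 0.01 ms, fc = 15915.49 Hz


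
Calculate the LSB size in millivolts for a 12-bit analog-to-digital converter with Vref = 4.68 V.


The resolution (LSB) of an ADC is Vref / 2^n.
LSB = 4.68 / 2^12
LSB = 4.68 / 4096
LSB = 0.00114258 V = 1.14257812 mV

1.14257812 mV


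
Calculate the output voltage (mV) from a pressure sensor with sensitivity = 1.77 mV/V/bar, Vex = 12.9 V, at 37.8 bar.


Output = sensitivity * Vex * P.
Vout = 1.77 * 12.9 * 37.8
Vout = 22.833 * 37.8
Vout = 863.09 mV

863.09 mV


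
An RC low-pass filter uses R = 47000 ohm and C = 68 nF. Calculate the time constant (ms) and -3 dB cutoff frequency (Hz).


Time constant: tau = R * C.
tau = 47000 * 6.80e-08 = 0.003196 s
tau = 3.196 ms
Cutoff frequency: fc = 1 / (2*pi*R*C).
fc = 1 / (2*pi*0.003196) = 49.8 Hz

tau = 3.196 ms, fc = 49.8 Hz


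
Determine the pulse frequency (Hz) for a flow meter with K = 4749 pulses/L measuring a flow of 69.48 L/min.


Frequency = K * Q / 60 (converting L/min to L/s).
f = 4749 * 69.48 / 60
f = 329960.52 / 60
f = 5499.34 Hz

5499.34 Hz


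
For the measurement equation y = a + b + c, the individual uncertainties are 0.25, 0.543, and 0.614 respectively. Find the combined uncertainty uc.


For a sum of independent quantities, uc = sqrt(u1^2 + u2^2 + u3^2).
uc = sqrt(0.25^2 + 0.543^2 + 0.614^2)
uc = sqrt(0.0625 + 0.294849 + 0.376996)
uc = 0.8569

0.8569


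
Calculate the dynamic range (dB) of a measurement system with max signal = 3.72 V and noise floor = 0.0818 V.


Dynamic range = 20 * log10(Vmax / Vnoise).
DR = 20 * log10(3.72 / 0.0818)
DR = 20 * log10(45.48)
DR = 33.16 dB

33.16 dB


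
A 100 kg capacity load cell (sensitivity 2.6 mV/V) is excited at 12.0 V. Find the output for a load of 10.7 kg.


Vout = rated_output * Vex * (load / capacity).
Vout = 2.6 * 12.0 * (10.7 / 100)
Vout = 2.6 * 12.0 * 0.107
Vout = 3.338 mV

3.338 mV


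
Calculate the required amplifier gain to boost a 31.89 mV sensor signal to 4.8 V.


Gain = Vout / Vin (converting to same units).
G = 4.8 V / 31.89 mV
G = 4800.0 mV / 31.89 mV
G = 150.52

150.52


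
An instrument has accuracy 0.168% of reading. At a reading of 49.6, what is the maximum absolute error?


Absolute error = (accuracy% / 100) * reading.
Error = (0.168 / 100) * 49.6
Error = 0.00168 * 49.6
Error = 0.0833

0.0833


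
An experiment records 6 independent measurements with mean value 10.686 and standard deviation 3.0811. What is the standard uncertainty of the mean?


The standard uncertainty for Type A evaluation is u = s / sqrt(n).
u = 3.0811 / sqrt(6)
u = 3.0811 / 2.4495
u = 1.2579

1.2579


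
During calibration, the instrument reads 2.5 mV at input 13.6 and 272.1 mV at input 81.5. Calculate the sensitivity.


Sensitivity = (y2 - y1) / (x2 - x1).
S = (272.1 - 2.5) / (81.5 - 13.6)
S = 269.6 / 67.9
S = 3.9705 mV/unit

3.9705 mV/unit


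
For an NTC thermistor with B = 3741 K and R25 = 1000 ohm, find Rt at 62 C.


NTC thermistor equation: Rt = R25 * exp(B * (1/T - 1/T25)).
T in Kelvin: 335.15 K, T25 = 298.15 K
1/T - 1/T25 = 1/335.15 - 1/298.15 = -0.00037028
B * (1/T - 1/T25) = 3741 * -0.00037028 = -1.3852
Rt = 1000 * exp(-1.3852) = 250.3 ohm

250.3 ohm


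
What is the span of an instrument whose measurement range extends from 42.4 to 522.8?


Span = upper range - lower range.
Span = 522.8 - (42.4)
Span = 480.4

480.4


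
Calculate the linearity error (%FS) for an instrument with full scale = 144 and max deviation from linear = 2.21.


Linearity error = (max deviation / full scale) * 100%.
Linearity = (2.21 / 144) * 100
Linearity = 1.535 %FS

1.535 %FS


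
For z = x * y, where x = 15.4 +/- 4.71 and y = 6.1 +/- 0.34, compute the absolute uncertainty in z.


For a product z = x*y, the relative uncertainty is:
uz/z = sqrt((ux/x)^2 + (uy/y)^2)
Relative uncertainties: ux/x = 4.71/15.4 = 0.305844
uy/y = 0.34/6.1 = 0.055738
z = 15.4 * 6.1 = 93.9
uz = 93.9 * sqrt(0.305844^2 + 0.055738^2) = 29.204

29.204


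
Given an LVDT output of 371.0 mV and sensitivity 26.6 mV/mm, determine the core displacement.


Displacement = Vout / sensitivity.
d = 371.0 / 26.6
d = 13.947 mm

13.947 mm


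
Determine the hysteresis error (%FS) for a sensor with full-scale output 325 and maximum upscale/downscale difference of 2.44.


Hysteresis = (max difference / full scale) * 100%.
H = (2.44 / 325) * 100
H = 0.751 %FS

0.751 %FS


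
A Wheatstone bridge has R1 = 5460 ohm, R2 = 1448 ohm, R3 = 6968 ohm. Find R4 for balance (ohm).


At balance: R1*R4 = R2*R3, so R4 = R2*R3/R1.
R4 = 1448 * 6968 / 5460
R4 = 10089664 / 5460
R4 = 1847.92 ohm

1847.92 ohm


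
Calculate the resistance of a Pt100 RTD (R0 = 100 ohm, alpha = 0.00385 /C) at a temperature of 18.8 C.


The RTD equation: Rt = R0 * (1 + alpha * T).
Rt = 100 * (1 + 0.00385 * 18.8)
Rt = 100 * (1 + 0.07238)
Rt = 100 * 1.07238
Rt = 107.238 ohm

107.238 ohm


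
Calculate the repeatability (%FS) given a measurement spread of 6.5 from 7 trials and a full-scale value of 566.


Repeatability = (spread / full scale) * 100%.
R = (6.5 / 566) * 100
R = 1.148 %FS

1.148 %FS


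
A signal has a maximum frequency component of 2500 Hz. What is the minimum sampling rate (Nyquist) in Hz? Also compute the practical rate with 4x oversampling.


By Nyquist theorem, fs_min = 2 * fmax.
fs_min = 2 * 2500 = 5000 Hz
Practical rate = 4 * fs_min = 4 * 5000 = 20000 Hz

fs_min = 5000 Hz, fs_practical = 20000 Hz


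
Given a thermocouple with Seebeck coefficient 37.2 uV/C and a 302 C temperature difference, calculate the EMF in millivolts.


The thermocouple output V = sensitivity * dT.
V = 37.2 uV/C * 302 C
V = 11234.4 uV
V = 11.234 mV

11.234 mV


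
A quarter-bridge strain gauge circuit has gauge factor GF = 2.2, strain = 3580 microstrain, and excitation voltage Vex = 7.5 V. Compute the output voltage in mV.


Quarter bridge output: Vout = (GF * epsilon * Vex) / 4.
Vout = (2.2 * 3580e-6 * 7.5) / 4
Vout = 0.05907 / 4 V
Vout = 0.0147675 V = 14.7675 mV

14.7675 mV


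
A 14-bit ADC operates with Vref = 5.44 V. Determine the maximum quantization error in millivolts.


The maximum quantization error is +/- LSB/2.
LSB = Vref / 2^n = 5.44 / 16384 = 0.00033203 V
Max error = LSB / 2 = 0.00033203 / 2 = 0.00016602 V
Max error = 0.166 mV

0.166 mV


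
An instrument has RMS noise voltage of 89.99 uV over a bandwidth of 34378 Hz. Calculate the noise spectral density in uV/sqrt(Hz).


Noise spectral density = Vrms / sqrt(BW).
NSD = 89.99 / sqrt(34378)
NSD = 89.99 / 185.4131
NSD = 0.4853 uV/sqrt(Hz)

0.4853 uV/sqrt(Hz)


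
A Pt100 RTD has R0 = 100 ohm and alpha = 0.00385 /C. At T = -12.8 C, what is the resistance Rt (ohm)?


The RTD equation: Rt = R0 * (1 + alpha * T).
Rt = 100 * (1 + 0.00385 * -12.8)
Rt = 100 * (1 + -0.04928)
Rt = 100 * 0.95072
Rt = 95.072 ohm

95.072 ohm


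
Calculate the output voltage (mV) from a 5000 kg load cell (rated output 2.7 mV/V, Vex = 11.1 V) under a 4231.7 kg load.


Vout = rated_output * Vex * (load / capacity).
Vout = 2.7 * 11.1 * (4231.7 / 5000)
Vout = 2.7 * 11.1 * 0.84634
Vout = 25.365 mV

25.365 mV


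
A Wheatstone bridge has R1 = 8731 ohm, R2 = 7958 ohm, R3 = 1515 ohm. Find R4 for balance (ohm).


At balance: R1*R4 = R2*R3, so R4 = R2*R3/R1.
R4 = 7958 * 1515 / 8731
R4 = 12056370 / 8731
R4 = 1380.87 ohm

1380.87 ohm


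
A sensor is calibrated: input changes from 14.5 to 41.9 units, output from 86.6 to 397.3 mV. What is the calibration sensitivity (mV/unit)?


Sensitivity = (y2 - y1) / (x2 - x1).
S = (397.3 - 86.6) / (41.9 - 14.5)
S = 310.7 / 27.4
S = 11.3394 mV/unit

11.3394 mV/unit


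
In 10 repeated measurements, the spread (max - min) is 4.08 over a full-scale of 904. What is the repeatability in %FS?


Repeatability = (spread / full scale) * 100%.
R = (4.08 / 904) * 100
R = 0.451 %FS

0.451 %FS


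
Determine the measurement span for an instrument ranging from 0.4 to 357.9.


Span = upper range - lower range.
Span = 357.9 - (0.4)
Span = 357.5

357.5


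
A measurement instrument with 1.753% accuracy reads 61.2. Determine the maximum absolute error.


Absolute error = (accuracy% / 100) * reading.
Error = (1.753 / 100) * 61.2
Error = 0.01753 * 61.2
Error = 1.0728

1.0728


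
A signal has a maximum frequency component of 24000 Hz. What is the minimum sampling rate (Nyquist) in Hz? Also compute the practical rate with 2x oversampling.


By Nyquist theorem, fs_min = 2 * fmax.
fs_min = 2 * 24000 = 48000 Hz
Practical rate = 2 * fs_min = 2 * 48000 = 96000 Hz

fs_min = 48000 Hz, fs_practical = 96000 Hz


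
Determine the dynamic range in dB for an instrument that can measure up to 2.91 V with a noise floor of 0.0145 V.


Dynamic range = 20 * log10(Vmax / Vnoise).
DR = 20 * log10(2.91 / 0.0145)
DR = 20 * log10(200.69)
DR = 46.05 dB

46.05 dB


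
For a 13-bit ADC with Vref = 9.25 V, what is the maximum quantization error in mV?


The maximum quantization error is +/- LSB/2.
LSB = Vref / 2^n = 9.25 / 8192 = 0.00112915 V
Max error = LSB / 2 = 0.00112915 / 2 = 0.00056458 V
Max error = 0.5646 mV

0.5646 mV


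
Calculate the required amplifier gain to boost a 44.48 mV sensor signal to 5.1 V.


Gain = Vout / Vin (converting to same units).
G = 5.1 V / 44.48 mV
G = 5100.0 mV / 44.48 mV
G = 114.66

114.66


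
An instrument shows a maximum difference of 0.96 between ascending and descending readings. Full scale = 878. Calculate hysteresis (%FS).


Hysteresis = (max difference / full scale) * 100%.
H = (0.96 / 878) * 100
H = 0.109 %FS

0.109 %FS


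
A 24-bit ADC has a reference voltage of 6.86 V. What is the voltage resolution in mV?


The resolution (LSB) of an ADC is Vref / 2^n.
LSB = 6.86 / 2^24
LSB = 6.86 / 16777216
LSB = 4.1e-07 V = 0.00040889 mV

0.00040889 mV


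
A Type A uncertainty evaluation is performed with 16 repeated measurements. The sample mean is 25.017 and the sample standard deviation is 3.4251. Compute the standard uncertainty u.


The standard uncertainty for Type A evaluation is u = s / sqrt(n).
u = 3.4251 / sqrt(16)
u = 3.4251 / 4.0
u = 0.8563

0.8563


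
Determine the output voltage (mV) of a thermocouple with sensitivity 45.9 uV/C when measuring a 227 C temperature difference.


The thermocouple output V = sensitivity * dT.
V = 45.9 uV/C * 227 C
V = 10419.3 uV
V = 10.419 mV

10.419 mV


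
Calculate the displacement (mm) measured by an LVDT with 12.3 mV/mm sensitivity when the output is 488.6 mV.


Displacement = Vout / sensitivity.
d = 488.6 / 12.3
d = 39.724 mm

39.724 mm


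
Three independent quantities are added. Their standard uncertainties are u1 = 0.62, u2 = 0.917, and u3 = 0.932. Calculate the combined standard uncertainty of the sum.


For a sum of independent quantities, uc = sqrt(u1^2 + u2^2 + u3^2).
uc = sqrt(0.62^2 + 0.917^2 + 0.932^2)
uc = sqrt(0.3844 + 0.840889 + 0.868624)
uc = 1.447

1.447


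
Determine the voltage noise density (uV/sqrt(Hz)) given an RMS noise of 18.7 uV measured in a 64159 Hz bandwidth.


Noise spectral density = Vrms / sqrt(BW).
NSD = 18.7 / sqrt(64159)
NSD = 18.7 / 253.2963
NSD = 0.0738 uV/sqrt(Hz)

0.0738 uV/sqrt(Hz)


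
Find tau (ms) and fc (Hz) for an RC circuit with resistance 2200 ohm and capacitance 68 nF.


Time constant: tau = R * C.
tau = 2200 * 6.80e-08 = 0.0001496 s
tau = 0.1496 ms
Cutoff frequency: fc = 1 / (2*pi*R*C).
fc = 1 / (2*pi*0.0001496) = 1063.87 Hz

tau = 0.1496 ms, fc = 1063.87 Hz


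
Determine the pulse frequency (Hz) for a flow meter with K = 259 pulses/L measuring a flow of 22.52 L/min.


Frequency = K * Q / 60 (converting L/min to L/s).
f = 259 * 22.52 / 60
f = 5832.68 / 60
f = 97.21 Hz

97.21 Hz


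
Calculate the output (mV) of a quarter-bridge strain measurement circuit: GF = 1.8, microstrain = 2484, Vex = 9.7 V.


Quarter bridge output: Vout = (GF * epsilon * Vex) / 4.
Vout = (1.8 * 2484e-6 * 9.7) / 4
Vout = 0.04337064 / 4 V
Vout = 0.01084266 V = 10.8427 mV

10.8427 mV


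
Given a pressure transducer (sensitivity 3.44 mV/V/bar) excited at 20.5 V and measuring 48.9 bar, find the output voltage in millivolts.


Output = sensitivity * Vex * P.
Vout = 3.44 * 20.5 * 48.9
Vout = 70.52 * 48.9
Vout = 3448.43 mV

3448.43 mV


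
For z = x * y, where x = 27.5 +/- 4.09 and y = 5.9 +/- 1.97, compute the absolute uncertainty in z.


For a product z = x*y, the relative uncertainty is:
uz/z = sqrt((ux/x)^2 + (uy/y)^2)
Relative uncertainties: ux/x = 4.09/27.5 = 0.148727
uy/y = 1.97/5.9 = 0.333898
z = 27.5 * 5.9 = 162.2
uz = 162.2 * sqrt(0.148727^2 + 0.333898^2) = 59.306

59.306


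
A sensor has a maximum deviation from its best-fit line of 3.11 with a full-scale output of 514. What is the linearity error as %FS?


Linearity error = (max deviation / full scale) * 100%.
Linearity = (3.11 / 514) * 100
Linearity = 0.605 %FS

0.605 %FS


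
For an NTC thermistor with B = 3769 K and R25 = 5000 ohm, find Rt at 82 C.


NTC thermistor equation: Rt = R25 * exp(B * (1/T - 1/T25)).
T in Kelvin: 355.15 K, T25 = 298.15 K
1/T - 1/T25 = 1/355.15 - 1/298.15 = -0.0005383
B * (1/T - 1/T25) = 3769 * -0.0005383 = -2.0289
Rt = 5000 * exp(-2.0289) = 657.4 ohm

657.4 ohm


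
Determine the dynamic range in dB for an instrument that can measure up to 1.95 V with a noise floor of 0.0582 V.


Dynamic range = 20 * log10(Vmax / Vnoise).
DR = 20 * log10(1.95 / 0.0582)
DR = 20 * log10(33.51)
DR = 30.5 dB

30.5 dB
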